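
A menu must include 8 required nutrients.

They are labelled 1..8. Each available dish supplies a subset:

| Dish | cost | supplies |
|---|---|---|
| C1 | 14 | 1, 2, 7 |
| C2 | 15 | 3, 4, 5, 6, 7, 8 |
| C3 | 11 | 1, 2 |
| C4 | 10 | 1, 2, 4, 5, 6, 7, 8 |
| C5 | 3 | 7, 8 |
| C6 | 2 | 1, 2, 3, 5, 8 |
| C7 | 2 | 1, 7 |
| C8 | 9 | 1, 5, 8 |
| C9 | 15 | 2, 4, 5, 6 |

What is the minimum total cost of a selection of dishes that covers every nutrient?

12

C4, C6 together cover every nutrient (C4 ∪ C6 = {1, 2, 3, 4, 5, 6, 7, 8}); total cost 10 + 2 = 12.
The greedy pick C6, C7, C4 costs 14; no covering selection beats 12.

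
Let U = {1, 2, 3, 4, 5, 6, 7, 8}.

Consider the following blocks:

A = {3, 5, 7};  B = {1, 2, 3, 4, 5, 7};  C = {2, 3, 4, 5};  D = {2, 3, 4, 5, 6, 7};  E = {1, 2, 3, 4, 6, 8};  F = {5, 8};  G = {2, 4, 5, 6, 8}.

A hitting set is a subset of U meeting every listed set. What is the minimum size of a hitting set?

H = {3, 5} meets every block (each contains at least one member of H), and |H| = 2.
No single item lies in every block, so at least 2 are needed and 2 is optimal.

2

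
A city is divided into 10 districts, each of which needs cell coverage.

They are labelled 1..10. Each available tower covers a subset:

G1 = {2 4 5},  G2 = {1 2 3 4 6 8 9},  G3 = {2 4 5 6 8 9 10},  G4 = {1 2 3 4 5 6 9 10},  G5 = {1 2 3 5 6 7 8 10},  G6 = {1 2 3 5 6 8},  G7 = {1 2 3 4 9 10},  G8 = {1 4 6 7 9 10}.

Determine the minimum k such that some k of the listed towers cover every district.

Take {G2, G5}. Their union is {1, 2, 3, 4, 5, 6, 7, 8, 9, 10}, which is all 10 districts.
No single tower has all 10 districts (the largest, G4, has 8), so 2 is optimal.

2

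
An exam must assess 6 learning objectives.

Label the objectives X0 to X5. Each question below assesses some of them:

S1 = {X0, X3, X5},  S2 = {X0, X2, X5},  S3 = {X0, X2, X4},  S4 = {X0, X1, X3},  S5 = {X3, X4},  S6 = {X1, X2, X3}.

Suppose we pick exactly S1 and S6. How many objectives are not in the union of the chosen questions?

Union of S1, S6 = {X0, X1, X2, X3, X5}.
Not covered: X4 — 1 objective.

1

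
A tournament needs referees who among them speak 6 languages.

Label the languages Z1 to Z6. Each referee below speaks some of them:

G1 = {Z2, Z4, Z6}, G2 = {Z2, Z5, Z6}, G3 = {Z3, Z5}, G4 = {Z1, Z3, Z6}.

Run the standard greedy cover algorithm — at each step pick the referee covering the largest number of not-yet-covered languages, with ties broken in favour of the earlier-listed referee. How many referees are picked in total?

Greedy: pick G1 (covers 3 new) → pick G3 (covers 2 new) → pick G4 (covers 1 new). Total picks: 3.

3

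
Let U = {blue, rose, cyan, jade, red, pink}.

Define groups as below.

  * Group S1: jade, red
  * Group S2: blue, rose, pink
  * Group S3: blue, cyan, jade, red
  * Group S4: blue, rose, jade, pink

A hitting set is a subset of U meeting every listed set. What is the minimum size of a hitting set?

2

H = {blue, red} meets every group (each contains at least one member of H), and |H| = 2.
The groups S1, S2 are pairwise disjoint, so any hitting set needs a separate point for each — at least 2. Hence 2 is optimal.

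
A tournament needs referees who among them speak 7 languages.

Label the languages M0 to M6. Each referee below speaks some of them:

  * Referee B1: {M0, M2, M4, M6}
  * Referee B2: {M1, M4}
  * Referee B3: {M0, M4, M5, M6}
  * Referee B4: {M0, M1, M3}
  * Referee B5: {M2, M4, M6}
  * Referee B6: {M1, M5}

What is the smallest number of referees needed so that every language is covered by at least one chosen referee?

B4 and B5 and B6 together: B4 ∪ B5 ∪ B6 = {M0, M1, M2, M3, M4, M5, M6} — every language is covered.
Only B4 contains M3, so B4 is forced; the remaining 4 languages need at least 2 more referees (each remaining referee adds at most 3) — so at least 3 referees are needed, and 3 is optimal.

3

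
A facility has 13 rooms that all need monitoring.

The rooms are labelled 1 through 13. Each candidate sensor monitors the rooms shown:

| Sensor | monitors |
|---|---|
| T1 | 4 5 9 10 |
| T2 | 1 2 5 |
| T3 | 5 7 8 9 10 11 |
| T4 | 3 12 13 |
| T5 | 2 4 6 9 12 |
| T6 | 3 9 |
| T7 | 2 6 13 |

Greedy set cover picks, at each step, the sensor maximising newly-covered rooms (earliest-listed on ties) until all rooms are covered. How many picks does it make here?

Greedy: pick T3 (covers 6 new) → pick T5 (covers 4 new) → pick T4 (covers 2 new) → pick T2 (covers 1 new). Total picks: 4.

4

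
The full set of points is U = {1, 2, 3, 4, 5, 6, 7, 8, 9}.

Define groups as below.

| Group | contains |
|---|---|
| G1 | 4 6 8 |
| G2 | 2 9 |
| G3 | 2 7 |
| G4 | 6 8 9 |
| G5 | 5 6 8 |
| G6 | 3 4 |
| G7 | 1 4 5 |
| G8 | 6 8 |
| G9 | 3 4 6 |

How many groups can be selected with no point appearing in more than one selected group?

3

G3, G4, G6 are pairwise disjoint (G3={2,7}; G4={6,8,9}; G6={3,4}).
Every remaining group overlaps one of these, and no 4 of the listed groups are pairwise disjoint, so 3 is the maximum.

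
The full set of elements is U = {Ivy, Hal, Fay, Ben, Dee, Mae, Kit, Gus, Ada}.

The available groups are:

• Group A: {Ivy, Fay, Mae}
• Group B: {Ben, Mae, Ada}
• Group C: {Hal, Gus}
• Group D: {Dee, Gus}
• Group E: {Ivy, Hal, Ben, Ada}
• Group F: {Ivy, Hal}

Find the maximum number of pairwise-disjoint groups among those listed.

B, D, F are pairwise disjoint (B={Ben,Mae,Ada}; D={Dee,Gus}; F={Ivy,Hal}).
Every remaining group overlaps one of these, and no 4 of the listed groups are pairwise disjoint, so 3 is the maximum.

3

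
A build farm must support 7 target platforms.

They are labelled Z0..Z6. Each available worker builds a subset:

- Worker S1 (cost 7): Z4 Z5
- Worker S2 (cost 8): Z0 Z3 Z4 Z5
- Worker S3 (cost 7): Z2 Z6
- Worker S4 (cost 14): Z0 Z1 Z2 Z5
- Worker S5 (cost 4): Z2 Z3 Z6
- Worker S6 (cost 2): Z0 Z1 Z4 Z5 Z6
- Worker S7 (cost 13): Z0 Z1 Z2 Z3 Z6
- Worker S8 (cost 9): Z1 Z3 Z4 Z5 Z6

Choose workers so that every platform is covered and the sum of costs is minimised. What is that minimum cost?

S5, S6 together cover every platform (S5 ∪ S6 = {Z0, Z1, Z2, Z3, Z4, Z5, Z6}); total cost 4 + 2 = 6.
No covering selection has total cost below 6.

6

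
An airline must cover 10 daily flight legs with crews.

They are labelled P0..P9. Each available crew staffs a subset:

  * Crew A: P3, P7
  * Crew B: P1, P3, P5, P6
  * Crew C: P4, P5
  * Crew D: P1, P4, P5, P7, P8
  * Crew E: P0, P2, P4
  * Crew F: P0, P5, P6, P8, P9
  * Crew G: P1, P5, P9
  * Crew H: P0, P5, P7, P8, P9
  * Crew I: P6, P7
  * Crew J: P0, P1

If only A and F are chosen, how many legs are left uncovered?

Union of A, F = {P0, P3, P5, P6, P7, P8, P9}.
Not covered: P1, P2, P4 — 3 legs.

3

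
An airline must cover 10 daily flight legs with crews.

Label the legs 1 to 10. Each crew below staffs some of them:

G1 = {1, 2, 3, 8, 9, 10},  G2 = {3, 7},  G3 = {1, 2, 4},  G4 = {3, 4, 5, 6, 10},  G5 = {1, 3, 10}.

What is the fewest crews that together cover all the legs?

3

G1 and G2 and G4 together: G1 ∪ G2 ∪ G4 = {1, 2, 3, 4, 5, 6, 7, 8, 9, 10} — every leg is covered.
Only G4 contains 5, so G4 is forced; the remaining 5 legs need at least 2 more crews (each remaining crew adds at most 4) — so at least 3 crews are needed, and 3 is optimal.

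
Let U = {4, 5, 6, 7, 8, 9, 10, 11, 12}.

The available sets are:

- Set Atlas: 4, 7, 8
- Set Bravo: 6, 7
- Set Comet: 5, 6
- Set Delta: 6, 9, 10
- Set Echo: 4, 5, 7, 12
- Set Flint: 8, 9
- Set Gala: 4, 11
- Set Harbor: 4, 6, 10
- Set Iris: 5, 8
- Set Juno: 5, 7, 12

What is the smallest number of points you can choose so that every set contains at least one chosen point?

The 4 points {6, 8, 11, 12} hit every set.
No choice of 3 points meets every set, so 4 is the minimum.

4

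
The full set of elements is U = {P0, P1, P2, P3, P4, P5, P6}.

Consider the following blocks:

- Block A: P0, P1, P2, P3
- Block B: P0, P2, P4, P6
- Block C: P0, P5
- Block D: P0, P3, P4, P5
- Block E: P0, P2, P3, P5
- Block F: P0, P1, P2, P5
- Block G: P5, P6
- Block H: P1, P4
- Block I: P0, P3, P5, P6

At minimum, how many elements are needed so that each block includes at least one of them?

3

Take T = {P2, P4, P5}. Each listed block contains at least one of these, so T is a hitting set of size 3.
No choice of 2 elements meets every block, so 3 is the minimum.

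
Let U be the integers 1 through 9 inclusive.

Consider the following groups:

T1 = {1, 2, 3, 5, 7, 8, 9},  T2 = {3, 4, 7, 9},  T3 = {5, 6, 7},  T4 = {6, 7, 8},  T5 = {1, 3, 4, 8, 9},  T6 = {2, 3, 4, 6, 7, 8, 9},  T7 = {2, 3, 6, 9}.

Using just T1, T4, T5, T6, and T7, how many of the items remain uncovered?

0

Union of T1, T4, T5, T6, T7 = {1, 2, 3, 4, 5, 6, 7, 8, 9} — that's every item, so 0 are uncovered.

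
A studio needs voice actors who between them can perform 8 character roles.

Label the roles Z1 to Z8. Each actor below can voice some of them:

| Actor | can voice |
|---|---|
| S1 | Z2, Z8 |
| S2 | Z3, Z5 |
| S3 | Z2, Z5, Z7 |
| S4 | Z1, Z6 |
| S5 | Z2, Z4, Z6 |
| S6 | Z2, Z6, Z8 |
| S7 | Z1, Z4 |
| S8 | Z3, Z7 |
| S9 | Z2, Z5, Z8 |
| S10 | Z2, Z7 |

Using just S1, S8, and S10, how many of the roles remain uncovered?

4

Union of S1, S8, S10 = {Z2, Z3, Z7, Z8}.
Not covered: Z1, Z4, Z5, Z6 — 4 roles.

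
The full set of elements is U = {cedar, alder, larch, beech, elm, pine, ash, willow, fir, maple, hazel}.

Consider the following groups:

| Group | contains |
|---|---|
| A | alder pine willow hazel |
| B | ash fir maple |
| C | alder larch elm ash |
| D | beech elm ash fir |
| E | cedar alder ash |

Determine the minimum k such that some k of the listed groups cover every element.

A and B and C and D and E together: A ∪ B ∪ C ∪ D ∪ E = {cedar, alder, larch, beech, elm, pine, ash, willow, fir, maple, hazel} — every element is covered.
No 4 of the 5 groups cover everything (all 5 combinations miss at least one element), so 5 is optimal.

5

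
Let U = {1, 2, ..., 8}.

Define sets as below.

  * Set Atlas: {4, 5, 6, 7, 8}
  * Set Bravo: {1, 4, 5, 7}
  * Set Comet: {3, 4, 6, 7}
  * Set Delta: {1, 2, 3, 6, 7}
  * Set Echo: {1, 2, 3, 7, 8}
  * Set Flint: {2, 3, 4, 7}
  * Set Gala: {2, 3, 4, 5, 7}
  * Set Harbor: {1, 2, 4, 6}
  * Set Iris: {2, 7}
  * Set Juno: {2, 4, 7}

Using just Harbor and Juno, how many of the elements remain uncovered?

3

Union of Harbor, Juno = {1, 2, 4, 6, 7}.
Not covered: 3, 5, 8 — 3 elements.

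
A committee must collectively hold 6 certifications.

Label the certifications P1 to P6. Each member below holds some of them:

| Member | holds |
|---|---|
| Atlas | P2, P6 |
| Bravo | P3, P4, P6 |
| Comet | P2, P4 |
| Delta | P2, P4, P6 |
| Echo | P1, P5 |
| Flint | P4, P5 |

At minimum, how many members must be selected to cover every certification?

3

Take {Atlas, Bravo, Echo}. Their union is {P1, P2, P3, P4, P5, P6}, which is all 6 certifications.
Only Echo contains P1, so Echo is forced; the remaining 4 certifications need at least 2 more members (each remaining member adds at most 3) — so at least 3 members are needed, and 3 is optimal.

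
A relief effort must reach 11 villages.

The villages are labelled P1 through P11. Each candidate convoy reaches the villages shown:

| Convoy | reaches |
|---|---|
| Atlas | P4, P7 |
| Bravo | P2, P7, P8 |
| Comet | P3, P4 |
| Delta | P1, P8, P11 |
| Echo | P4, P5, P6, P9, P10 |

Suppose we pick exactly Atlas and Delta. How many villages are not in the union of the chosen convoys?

6

Union of Atlas, Delta = {P1, P4, P7, P8, P11}.
Not covered: P2, P3, P5, P6, P9, P10 — 6 villages.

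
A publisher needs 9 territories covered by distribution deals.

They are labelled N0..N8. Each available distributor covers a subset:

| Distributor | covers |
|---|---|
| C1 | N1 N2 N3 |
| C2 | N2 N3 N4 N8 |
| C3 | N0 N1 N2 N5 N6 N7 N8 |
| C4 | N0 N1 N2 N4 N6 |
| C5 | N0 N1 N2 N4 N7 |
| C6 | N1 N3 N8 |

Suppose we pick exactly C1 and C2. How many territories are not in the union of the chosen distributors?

Union of C1, C2 = {N1, N2, N3, N4, N8}.
Not covered: N0, N5, N6, N7 — 4 territories.

4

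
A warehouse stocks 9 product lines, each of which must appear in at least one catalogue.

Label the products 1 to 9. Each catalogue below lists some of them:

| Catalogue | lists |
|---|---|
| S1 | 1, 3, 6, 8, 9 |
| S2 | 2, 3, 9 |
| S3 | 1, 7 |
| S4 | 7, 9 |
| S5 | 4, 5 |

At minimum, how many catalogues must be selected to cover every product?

4

Take {S1, S2, S4, S5}. Their union is {1, 2, 3, 4, 5, 6, 7, 8, 9}, which is all 9 products.
No 3 of the 5 catalogues cover everything (all 10 combinations miss at least one product), so 4 is optimal.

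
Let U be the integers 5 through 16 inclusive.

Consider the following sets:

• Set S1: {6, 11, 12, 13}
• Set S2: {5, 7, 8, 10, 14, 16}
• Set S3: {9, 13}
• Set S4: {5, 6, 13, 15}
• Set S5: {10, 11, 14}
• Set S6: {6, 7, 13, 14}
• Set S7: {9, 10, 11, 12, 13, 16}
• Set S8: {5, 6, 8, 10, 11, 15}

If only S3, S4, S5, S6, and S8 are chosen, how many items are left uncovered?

2

Union of S3, S4, S5, S6, S8 = {5, 6, 7, 8, 9, 10, 11, 13, 14, 15}.
Not covered: 12, 16 — 2 items.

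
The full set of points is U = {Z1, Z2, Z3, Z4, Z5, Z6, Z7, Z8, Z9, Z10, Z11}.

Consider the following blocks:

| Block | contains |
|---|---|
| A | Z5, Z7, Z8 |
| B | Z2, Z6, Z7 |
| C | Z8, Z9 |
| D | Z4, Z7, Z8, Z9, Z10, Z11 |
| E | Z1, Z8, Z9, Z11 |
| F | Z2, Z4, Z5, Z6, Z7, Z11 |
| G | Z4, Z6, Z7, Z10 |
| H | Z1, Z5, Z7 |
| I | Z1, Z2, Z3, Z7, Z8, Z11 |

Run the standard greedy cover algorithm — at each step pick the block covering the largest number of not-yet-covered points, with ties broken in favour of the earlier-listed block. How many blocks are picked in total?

Greedy: pick D (covers 6 new) → pick F (covers 3 new) → pick I (covers 2 new). Total picks: 3.

3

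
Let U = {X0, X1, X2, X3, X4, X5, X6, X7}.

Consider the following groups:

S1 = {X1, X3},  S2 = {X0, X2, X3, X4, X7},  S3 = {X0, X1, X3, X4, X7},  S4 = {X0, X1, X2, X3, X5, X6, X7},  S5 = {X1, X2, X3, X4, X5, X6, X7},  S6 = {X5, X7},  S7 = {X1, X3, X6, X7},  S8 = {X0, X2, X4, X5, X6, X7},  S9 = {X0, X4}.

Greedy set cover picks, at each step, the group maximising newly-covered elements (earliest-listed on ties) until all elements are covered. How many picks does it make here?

2

Greedy: pick S4 (covers 7 new) → pick S2 (covers 1 new). Total picks: 2.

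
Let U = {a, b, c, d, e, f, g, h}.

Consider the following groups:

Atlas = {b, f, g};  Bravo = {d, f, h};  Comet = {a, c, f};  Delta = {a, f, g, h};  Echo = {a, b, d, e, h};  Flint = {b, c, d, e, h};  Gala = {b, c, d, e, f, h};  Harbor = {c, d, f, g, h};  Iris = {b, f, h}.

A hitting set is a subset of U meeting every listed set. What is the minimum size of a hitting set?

2

Take T = {e, f}. Each listed group contains at least one of these, so T is a hitting set of size 2.
No single point lies in every group, so at least 2 are needed and 2 is optimal.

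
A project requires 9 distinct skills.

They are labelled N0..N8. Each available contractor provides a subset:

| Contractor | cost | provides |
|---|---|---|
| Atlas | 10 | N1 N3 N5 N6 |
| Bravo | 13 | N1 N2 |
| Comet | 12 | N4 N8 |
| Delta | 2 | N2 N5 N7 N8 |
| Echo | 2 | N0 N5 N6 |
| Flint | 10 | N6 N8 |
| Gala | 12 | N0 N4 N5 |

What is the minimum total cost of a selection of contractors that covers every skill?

Atlas, Delta, Gala together cover every skill (Atlas ∪ Delta ∪ Gala = {N0, N1, N2, N3, N4, N5, N6, N7, N8}); total cost 10 + 2 + 12 = 24.
The greedy pick Delta, Echo, Atlas, Comet costs 26; no covering selection beats 24.

24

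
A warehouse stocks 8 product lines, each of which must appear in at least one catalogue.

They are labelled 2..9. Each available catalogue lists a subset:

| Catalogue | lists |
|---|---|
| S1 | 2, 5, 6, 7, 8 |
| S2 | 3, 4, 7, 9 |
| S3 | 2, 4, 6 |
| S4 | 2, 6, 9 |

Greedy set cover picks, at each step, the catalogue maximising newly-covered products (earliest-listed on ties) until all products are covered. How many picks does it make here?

2

Greedy: pick S1 (covers 5 new) → pick S2 (covers 3 new). Total picks: 2.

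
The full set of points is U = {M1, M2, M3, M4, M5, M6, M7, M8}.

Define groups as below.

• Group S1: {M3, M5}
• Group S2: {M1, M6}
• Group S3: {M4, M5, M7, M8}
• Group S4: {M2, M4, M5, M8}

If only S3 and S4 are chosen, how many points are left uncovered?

Union of S3, S4 = {M2, M4, M5, M7, M8}.
Not covered: M1, M3, M6 — 3 points.

3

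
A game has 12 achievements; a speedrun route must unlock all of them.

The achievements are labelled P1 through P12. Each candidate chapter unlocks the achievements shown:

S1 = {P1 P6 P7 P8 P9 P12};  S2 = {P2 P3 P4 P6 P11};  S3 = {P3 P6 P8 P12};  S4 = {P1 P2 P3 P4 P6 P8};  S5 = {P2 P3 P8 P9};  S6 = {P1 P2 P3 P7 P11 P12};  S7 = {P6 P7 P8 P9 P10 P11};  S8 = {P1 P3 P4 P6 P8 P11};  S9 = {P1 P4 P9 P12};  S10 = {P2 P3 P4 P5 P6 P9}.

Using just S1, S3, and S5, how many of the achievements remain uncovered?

Union of S1, S3, S5 = {P1, P2, P3, P6, P7, P8, P9, P12}.
Not covered: P4, P5, P10, P11 — 4 achievements.

4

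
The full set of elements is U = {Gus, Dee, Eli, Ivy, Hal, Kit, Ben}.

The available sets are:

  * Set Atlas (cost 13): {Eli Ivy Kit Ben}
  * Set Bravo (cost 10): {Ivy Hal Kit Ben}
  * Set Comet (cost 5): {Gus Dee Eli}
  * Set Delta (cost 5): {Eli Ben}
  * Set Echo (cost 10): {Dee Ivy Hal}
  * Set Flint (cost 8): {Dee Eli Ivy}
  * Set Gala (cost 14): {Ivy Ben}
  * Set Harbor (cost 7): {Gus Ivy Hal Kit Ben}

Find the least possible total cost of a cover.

12

Comet, Harbor together cover every element (Comet ∪ Harbor = {Gus, Dee, Eli, Ivy, Hal, Kit, Ben}); total cost 5 + 7 = 12.
No covering selection has total cost below 12.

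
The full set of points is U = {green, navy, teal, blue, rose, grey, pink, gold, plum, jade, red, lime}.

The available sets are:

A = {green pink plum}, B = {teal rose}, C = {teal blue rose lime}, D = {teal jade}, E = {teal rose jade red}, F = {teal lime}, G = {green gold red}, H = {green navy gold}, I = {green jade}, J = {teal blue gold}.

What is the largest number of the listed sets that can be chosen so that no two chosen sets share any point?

2

C, I are pairwise disjoint (C={teal,blue,rose,lime}; I={green,jade}).
Every remaining set overlaps one of these, and no 3 of the listed sets are pairwise disjoint, so 2 is the maximum.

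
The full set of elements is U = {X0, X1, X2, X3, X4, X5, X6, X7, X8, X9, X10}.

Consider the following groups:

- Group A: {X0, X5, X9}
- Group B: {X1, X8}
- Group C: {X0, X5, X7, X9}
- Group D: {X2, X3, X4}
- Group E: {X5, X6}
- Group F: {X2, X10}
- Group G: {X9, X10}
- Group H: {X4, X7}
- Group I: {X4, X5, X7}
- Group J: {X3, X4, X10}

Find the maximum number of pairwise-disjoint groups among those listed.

4

B, E, G, H are pairwise disjoint (B={X1,X8}; E={X5,X6}; G={X9,X10}; H={X4,X7}).
Every remaining group overlaps one of these, and no 5 of the listed groups are pairwise disjoint, so 4 is the maximum.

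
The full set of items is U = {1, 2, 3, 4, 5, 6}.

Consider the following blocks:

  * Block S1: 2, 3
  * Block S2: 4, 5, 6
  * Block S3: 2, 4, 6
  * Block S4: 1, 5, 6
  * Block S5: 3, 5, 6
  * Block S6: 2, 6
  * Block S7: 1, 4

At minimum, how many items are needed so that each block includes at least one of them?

H = {2, 4, 6} meets every block (each contains at least one member of H), and |H| = 3.
No choice of 2 items meets every block, so 3 is the minimum.

3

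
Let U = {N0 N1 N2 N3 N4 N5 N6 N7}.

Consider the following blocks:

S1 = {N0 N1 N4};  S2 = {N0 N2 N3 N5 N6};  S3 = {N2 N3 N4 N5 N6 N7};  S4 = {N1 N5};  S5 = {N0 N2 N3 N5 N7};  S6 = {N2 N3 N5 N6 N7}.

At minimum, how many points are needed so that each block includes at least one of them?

2

The 2 points {N1, N3} hit every block.
The blocks S1, S6 are pairwise disjoint, so any hitting set needs a separate point for each — at least 2. Hence 2 is optimal.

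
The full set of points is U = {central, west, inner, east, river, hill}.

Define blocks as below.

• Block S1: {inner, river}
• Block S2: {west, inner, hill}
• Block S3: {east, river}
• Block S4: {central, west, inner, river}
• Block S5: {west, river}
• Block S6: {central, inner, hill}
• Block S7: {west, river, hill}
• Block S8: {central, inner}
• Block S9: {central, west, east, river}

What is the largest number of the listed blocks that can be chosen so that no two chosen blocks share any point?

2

S3, S8 are pairwise disjoint (S3={east,river}; S8={central,inner}).
Every remaining block overlaps one of these, and no 3 of the listed blocks are pairwise disjoint, so 2 is the maximum.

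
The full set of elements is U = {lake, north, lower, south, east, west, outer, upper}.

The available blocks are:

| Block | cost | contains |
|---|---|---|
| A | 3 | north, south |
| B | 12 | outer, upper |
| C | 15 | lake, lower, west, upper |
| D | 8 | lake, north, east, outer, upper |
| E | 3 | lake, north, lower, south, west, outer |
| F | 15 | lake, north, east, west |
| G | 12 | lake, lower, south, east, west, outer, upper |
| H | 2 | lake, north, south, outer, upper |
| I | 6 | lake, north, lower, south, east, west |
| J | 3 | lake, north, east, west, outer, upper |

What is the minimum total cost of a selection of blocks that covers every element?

E, J together cover every element (E ∪ J = {lake, north, lower, south, east, west, outer, upper}); total cost 3 + 3 = 6.
The greedy pick H, E, J costs 8; no covering selection beats 6.

6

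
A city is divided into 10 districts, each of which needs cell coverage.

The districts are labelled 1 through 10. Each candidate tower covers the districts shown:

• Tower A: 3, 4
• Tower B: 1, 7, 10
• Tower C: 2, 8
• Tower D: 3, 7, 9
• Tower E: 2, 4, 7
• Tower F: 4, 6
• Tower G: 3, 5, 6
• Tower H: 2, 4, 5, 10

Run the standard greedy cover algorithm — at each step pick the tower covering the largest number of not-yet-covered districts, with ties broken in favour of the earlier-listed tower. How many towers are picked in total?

Greedy: pick H (covers 4 new) → pick D (covers 3 new) → pick B (covers 1 new) → pick C (covers 1 new) → pick F (covers 1 new). Total picks: 5.

5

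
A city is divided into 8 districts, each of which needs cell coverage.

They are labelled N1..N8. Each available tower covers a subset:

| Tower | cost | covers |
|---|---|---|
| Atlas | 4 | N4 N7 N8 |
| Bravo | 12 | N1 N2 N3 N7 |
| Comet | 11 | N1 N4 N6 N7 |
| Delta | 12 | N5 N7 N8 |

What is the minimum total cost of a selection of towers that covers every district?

Bravo, Comet, Delta together cover every district (Bravo ∪ Comet ∪ Delta = {N1, N2, N3, N4, N5, N6, N7, N8}); total cost 12 + 11 + 12 = 35.
The greedy pick Atlas, Bravo, Comet, Delta costs 39; no covering selection beats 35.

35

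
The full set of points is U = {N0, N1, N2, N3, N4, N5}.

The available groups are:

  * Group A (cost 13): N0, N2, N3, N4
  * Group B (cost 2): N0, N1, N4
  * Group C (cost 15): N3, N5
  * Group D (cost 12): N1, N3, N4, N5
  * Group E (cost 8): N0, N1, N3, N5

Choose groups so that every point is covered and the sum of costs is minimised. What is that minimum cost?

A, E together cover every point (A ∪ E = {N0, N1, N2, N3, N4, N5}); total cost 13 + 8 = 21.
The greedy pick B, E, A costs 23; no covering selection beats 21.

21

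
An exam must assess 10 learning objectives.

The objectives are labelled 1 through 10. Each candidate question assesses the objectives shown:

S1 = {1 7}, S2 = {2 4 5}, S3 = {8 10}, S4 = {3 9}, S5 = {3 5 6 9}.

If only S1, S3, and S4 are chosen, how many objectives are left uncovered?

Union of S1, S3, S4 = {1, 3, 7, 8, 9, 10}.
Not covered: 2, 4, 5, 6 — 4 objectives.

4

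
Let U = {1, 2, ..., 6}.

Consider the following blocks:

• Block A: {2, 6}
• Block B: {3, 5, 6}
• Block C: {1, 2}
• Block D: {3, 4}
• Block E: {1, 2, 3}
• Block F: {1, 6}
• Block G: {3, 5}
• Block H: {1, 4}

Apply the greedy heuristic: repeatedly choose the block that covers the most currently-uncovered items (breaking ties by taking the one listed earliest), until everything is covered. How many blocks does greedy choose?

Greedy: pick B (covers 3 new) → pick C (covers 2 new) → pick D (covers 1 new). Total picks: 3.

3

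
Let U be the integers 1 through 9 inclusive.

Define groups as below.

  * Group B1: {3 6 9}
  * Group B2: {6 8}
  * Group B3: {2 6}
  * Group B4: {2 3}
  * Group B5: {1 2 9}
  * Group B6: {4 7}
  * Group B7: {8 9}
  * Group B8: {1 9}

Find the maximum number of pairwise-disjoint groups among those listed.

4

B2, B4, B6, B8 are pairwise disjoint (B2={6,8}; B4={2,3}; B6={4,7}; B8={1,9}).
Every remaining group overlaps one of these, and no 5 of the listed groups are pairwise disjoint, so 4 is the maximum.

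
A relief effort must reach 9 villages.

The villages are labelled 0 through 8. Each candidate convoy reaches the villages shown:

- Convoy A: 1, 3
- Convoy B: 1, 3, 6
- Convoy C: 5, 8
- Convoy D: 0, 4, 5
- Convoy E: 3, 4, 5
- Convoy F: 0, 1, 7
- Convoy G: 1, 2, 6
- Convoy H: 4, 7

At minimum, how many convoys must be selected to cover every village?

C and E and F and G together: C ∪ E ∪ F ∪ G = {0, 1, 2, 3, 4, 5, 6, 7, 8} — every village is covered.
Only C contains 8, so C is forced; the remaining 7 villages need at least 3 more convoys (each remaining convoy adds at most 3) — so at least 4 convoys are needed, and 4 is optimal.

4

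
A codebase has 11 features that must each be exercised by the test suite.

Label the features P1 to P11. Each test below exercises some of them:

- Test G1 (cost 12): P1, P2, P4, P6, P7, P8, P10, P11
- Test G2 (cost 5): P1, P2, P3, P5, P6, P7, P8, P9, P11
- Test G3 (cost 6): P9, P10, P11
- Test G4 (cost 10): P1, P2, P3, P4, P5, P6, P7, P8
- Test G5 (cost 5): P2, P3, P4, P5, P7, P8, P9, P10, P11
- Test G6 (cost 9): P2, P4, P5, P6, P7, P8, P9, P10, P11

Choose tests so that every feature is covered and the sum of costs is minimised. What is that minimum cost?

10

G2, G5 together cover every feature (G2 ∪ G5 = {P1, P2, P3, P4, P5, P6, P7, P8, P9, P10, P11}); total cost 5 + 5 = 10.
No covering selection has total cost below 10.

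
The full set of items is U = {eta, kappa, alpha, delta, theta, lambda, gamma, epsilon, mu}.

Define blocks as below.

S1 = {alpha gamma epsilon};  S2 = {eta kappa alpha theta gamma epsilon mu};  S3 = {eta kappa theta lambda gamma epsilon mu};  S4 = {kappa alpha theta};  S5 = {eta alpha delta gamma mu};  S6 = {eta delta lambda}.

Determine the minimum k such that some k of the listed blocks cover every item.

2

S2 and S6 cover everything between them: the union {eta, kappa, alpha, delta, theta, lambda, gamma, epsilon, mu} is all of U.
No single block has all 9 items (the largest, S2, has 7), so 2 is optimal.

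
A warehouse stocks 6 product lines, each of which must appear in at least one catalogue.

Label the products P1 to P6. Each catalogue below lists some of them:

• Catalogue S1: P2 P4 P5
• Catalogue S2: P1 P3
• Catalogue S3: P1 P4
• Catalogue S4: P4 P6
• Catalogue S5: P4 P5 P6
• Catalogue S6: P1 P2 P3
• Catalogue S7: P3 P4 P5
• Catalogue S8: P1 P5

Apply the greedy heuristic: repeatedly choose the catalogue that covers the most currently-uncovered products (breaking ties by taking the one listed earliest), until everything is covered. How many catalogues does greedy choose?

3

Greedy: pick S1 (covers 3 new) → pick S2 (covers 2 new) → pick S4 (covers 1 new). Total picks: 3.
(The true minimum cover uses only 2 catalogues, so greedy is not optimal here.)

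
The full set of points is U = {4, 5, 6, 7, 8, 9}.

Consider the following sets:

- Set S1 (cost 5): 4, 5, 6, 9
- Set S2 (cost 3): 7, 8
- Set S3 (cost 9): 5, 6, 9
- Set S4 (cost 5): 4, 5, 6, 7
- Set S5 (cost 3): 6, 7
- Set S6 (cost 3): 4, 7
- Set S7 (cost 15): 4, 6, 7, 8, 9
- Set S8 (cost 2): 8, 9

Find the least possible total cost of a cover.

S4, S8 together cover every point (S4 ∪ S8 = {4, 5, 6, 7, 8, 9}); total cost 5 + 2 = 7.
No covering selection has total cost below 7.

7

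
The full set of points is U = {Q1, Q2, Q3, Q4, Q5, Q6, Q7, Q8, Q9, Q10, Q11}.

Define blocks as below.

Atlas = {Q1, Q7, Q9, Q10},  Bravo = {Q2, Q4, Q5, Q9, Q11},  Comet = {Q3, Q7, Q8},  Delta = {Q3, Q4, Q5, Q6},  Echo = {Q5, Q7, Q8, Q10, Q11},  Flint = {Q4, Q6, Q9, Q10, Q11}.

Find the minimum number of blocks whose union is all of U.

4

Take {Atlas, Bravo, Delta, Echo}. Their union is {Q1, Q2, Q3, Q4, Q5, Q6, Q7, Q8, Q9, Q10, Q11}, which is all 11 points.
No 3 of the 6 blocks cover everything (all 20 combinations miss at least one point), so 4 is optimal.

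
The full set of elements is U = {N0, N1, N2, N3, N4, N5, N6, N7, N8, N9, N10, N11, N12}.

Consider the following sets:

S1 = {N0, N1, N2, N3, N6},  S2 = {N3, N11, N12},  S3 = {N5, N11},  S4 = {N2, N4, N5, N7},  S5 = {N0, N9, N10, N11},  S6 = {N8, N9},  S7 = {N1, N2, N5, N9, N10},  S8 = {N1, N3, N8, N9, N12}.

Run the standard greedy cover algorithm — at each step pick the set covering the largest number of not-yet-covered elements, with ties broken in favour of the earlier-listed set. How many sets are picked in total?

4

Greedy: pick S1 (covers 5 new) → pick S4 (covers 3 new) → pick S5 (covers 3 new) → pick S8 (covers 2 new). Total picks: 4.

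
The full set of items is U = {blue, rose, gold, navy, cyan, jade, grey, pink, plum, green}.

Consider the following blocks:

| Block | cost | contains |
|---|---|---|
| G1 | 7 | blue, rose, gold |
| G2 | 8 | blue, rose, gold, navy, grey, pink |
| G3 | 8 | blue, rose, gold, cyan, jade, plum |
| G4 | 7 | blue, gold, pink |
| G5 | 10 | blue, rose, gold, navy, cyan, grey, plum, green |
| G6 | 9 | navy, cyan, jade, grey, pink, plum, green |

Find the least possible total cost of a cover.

G1, G6 together cover every item (G1 ∪ G6 = {blue, rose, gold, navy, cyan, jade, grey, pink, plum, green}); total cost 7 + 9 = 16.
The greedy pick G5, G6 costs 19; no covering selection beats 16.

16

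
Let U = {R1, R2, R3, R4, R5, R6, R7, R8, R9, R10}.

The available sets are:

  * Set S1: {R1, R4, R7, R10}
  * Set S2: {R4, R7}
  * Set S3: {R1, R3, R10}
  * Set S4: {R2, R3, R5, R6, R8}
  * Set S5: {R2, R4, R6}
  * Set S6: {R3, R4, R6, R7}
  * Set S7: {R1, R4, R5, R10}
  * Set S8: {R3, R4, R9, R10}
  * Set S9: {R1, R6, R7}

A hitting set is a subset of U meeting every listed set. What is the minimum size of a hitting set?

The 3 points {R4, R6, R10} hit every set.
No choice of 2 points meets every set, so 3 is the minimum.

3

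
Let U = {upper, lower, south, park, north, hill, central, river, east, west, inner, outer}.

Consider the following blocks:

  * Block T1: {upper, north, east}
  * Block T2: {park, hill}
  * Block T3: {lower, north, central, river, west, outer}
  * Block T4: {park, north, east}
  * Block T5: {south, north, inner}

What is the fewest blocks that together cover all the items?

Take {T1, T2, T3, T5}. Their union is {upper, lower, south, park, north, hill, central, river, east, west, inner, outer}, which is all 12 items.
Only T3 contains lower, so T3 is forced; the remaining 6 items need at least 3 more blocks (each remaining block adds at most 2) — so at least 4 blocks are needed, and 4 is optimal.

4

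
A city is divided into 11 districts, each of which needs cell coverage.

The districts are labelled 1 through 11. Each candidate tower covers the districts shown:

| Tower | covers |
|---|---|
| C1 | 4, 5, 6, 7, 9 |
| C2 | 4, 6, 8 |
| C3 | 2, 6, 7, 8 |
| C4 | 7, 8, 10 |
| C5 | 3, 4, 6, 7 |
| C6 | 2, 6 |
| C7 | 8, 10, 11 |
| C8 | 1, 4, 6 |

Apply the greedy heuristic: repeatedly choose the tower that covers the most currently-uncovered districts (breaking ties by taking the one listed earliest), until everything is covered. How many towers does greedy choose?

5

Greedy: pick C1 (covers 5 new) → pick C7 (covers 3 new) → pick C3 (covers 1 new) → pick C5 (covers 1 new) → pick C8 (covers 1 new). Total picks: 5.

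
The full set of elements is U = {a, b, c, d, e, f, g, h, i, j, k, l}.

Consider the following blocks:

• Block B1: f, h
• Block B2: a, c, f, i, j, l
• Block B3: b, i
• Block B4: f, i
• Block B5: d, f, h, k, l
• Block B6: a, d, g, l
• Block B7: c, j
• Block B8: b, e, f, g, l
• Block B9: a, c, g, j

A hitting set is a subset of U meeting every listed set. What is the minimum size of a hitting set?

T = {b, c, f, g} meets every block (each contains at least one member of T), and |T| = 4.
The blocks B1, B3, B6, B7 are pairwise disjoint, so any hitting set needs a separate element for each — at least 4. Hence 4 is optimal.

4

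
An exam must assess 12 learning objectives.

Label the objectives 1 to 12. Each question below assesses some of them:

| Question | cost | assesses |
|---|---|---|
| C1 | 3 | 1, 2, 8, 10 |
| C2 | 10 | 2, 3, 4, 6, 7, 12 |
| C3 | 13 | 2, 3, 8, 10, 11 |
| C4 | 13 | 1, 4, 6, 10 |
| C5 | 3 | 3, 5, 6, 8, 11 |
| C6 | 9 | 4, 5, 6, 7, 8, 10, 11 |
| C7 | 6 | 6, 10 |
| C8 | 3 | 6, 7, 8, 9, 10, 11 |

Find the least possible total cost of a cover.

C1, C2, C5, C8 together cover every objective (C1 ∪ C2 ∪ C5 ∪ C8 = {1, 2, 3, 4, 5, 6, 7, 8, 9, 10, 11, 12}); total cost 3 + 10 + 3 + 3 = 19.
No covering selection has total cost below 19.

19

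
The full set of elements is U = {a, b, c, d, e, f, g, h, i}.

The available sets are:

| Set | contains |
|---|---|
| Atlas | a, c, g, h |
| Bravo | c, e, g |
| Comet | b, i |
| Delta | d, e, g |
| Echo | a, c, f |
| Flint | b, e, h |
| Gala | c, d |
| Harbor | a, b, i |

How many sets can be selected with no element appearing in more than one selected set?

3

Comet, Delta, Echo are pairwise disjoint (Comet={b,i}; Delta={d,e,g}; Echo={a,c,f}).
Every remaining set overlaps one of these, and no 4 of the listed sets are pairwise disjoint, so 3 is the maximum.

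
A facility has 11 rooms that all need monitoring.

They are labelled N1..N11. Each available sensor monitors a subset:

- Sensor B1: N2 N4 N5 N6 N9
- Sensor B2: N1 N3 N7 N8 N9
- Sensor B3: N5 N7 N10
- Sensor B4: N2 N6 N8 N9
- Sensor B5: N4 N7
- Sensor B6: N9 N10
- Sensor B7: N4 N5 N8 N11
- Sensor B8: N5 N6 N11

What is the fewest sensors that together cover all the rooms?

4

B1 and B2 and B3 and B7 together: B1 ∪ B2 ∪ B3 ∪ B7 = {N1, N2, N3, N4, N5, N6, N7, N8, N9, N10, N11} — every room is covered.
No 3 of the 8 sensors cover everything (all 56 combinations miss at least one room), so 4 is optimal.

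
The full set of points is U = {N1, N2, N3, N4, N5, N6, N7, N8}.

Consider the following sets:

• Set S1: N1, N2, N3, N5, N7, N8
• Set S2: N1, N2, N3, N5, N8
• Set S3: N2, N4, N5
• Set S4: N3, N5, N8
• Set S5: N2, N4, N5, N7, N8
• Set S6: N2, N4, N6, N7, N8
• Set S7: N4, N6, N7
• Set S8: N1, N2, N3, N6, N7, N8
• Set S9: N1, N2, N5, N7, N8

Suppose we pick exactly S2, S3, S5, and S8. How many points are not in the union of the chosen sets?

0

Union of S2, S3, S5, S8 = {N1, N2, N3, N4, N5, N6, N7, N8} — that's every point, so 0 are uncovered.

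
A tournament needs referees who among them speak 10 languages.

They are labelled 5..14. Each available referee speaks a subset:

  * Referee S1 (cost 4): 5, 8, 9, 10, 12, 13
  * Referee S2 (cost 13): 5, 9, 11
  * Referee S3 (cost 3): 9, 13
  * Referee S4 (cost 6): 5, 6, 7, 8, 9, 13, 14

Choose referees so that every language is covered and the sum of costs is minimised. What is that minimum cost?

S1, S2, S4 together cover every language (S1 ∪ S2 ∪ S4 = {5, 6, 7, 8, 9, 10, 11, 12, 13, 14}); total cost 4 + 13 + 6 = 23.
No covering selection has total cost below 23.

23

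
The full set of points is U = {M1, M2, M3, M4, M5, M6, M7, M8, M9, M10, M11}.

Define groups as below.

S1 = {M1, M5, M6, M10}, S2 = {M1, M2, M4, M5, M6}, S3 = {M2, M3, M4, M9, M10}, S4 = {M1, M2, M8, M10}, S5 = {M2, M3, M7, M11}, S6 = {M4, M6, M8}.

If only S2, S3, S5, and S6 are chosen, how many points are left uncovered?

Union of S2, S3, S5, S6 = {M1, M2, M3, M4, M5, M6, M7, M8, M9, M10, M11} — that's every point, so 0 are uncovered.

0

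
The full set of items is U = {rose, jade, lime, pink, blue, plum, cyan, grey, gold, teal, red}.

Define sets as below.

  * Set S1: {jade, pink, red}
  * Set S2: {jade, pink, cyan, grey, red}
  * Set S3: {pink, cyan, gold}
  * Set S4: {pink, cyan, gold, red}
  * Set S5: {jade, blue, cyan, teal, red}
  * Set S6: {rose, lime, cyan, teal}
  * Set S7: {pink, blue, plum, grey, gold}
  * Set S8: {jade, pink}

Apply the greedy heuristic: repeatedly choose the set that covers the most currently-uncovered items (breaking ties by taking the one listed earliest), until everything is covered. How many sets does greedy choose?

Greedy: pick S2 (covers 5 new) → pick S6 (covers 3 new) → pick S7 (covers 3 new). Total picks: 3.

3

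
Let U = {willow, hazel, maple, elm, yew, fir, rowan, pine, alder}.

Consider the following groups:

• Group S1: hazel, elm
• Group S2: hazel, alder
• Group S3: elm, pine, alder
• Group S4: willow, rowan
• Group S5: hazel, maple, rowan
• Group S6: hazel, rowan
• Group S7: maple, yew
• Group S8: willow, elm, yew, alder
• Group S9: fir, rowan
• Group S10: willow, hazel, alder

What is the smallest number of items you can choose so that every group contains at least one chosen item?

4

The 4 items {maple, elm, rowan, alder} hit every group.
No choice of 3 items meets every group, so 4 is the minimum.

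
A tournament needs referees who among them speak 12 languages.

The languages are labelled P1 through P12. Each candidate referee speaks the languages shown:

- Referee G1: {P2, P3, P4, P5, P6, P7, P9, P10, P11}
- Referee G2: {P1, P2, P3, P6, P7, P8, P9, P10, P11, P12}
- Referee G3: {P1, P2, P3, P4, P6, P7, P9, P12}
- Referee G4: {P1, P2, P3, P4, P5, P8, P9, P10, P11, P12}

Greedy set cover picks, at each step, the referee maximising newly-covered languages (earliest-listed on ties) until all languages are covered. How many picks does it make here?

Greedy: pick G2 (covers 10 new) → pick G1 (covers 2 new). Total picks: 2.

2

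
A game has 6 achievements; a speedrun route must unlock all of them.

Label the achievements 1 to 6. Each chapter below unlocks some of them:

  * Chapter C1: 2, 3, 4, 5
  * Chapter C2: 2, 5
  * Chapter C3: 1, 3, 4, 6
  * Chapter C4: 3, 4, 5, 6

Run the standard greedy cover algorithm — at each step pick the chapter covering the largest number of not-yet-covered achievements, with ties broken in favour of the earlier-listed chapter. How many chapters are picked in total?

2

Greedy: pick C1 (covers 4 new) → pick C3 (covers 2 new). Total picks: 2.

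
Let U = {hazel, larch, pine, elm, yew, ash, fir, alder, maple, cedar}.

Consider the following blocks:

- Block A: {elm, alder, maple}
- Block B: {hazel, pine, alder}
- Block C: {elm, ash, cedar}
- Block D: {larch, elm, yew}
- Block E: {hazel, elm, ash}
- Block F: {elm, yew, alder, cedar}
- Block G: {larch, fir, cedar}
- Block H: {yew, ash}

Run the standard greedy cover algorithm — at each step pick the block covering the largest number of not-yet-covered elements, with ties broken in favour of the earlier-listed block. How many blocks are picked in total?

5

Greedy: pick F (covers 4 new) → pick B (covers 2 new) → pick G (covers 2 new) → pick A (covers 1 new) → pick C (covers 1 new). Total picks: 5.
(The true minimum cover uses only 4 blocks, so greedy is not optimal here.)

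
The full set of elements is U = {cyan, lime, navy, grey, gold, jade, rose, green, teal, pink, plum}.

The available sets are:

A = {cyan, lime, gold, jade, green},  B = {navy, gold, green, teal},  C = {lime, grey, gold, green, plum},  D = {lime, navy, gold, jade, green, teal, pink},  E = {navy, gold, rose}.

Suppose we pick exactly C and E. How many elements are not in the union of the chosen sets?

Union of C, E = {lime, navy, grey, gold, rose, green, plum}.
Not covered: cyan, jade, teal, pink — 4 elements.

4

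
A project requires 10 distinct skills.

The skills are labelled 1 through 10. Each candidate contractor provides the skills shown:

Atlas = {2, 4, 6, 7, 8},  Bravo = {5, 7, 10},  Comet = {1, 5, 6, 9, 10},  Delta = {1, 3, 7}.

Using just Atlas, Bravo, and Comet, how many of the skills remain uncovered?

Union of Atlas, Bravo, Comet = {1, 2, 4, 5, 6, 7, 8, 9, 10}.
Not covered: 3 — 1 skill.

1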